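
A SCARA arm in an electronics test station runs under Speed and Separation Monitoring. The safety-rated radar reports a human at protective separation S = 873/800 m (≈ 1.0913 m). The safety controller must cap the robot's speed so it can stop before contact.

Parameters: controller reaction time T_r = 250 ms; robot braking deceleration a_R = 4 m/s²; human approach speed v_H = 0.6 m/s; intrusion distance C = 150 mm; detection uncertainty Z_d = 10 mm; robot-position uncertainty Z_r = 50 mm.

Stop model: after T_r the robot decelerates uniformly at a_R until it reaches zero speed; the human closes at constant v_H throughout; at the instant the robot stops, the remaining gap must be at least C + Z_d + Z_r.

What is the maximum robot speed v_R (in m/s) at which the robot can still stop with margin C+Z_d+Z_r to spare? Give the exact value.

v_R_max = 13/10 m/s = 1.3000 m/s

quadratic (1/8)·v² + (2/5)·v + (-117/160) = 0
  disc = (2/5)² − 4·(1/8)·(-117/160) = 841/1600 ; √disc = 29/40
  v_R = (−(2/5) + 29/40) / (2·(1/8)) = 13/10 m/s
check:
braking lasts T_s = (13/10)/4 = 0.3250 s
robot covers v_R·T_r = 1.3000·0.2500 = 0.3250 m before braking
braking distance = 1.3000²/(2·4.0000) = 0.2112 m
human closes 0.6000·0.5750 = 0.3450 m
residual clearance needed = 0.1500+0.0100+0.0500 = 0.2100 m
sum ≈ 0.3250+0.2112+0.3450+0.2100 ≈ 1.0913 m = S ✓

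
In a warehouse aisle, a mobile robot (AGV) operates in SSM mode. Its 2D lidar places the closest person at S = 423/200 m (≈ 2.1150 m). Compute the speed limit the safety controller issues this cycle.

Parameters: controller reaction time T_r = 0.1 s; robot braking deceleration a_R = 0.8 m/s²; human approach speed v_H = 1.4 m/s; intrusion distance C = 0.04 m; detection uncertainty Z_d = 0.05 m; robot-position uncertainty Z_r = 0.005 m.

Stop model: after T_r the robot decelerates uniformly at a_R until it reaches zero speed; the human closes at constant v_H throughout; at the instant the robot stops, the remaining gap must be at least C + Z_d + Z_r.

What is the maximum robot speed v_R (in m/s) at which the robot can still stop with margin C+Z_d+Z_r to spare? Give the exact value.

v_R_max = 4/5 m/s = 0.8000 m/s

collect terms ⇒ (5/8)·v_R² + (37/20)·v_R + (-47/25) = 0
  disc = (37/20)² − 4·(5/8)·(-47/25) = 3249/400 ; √disc = 57/20
  v_R = (−(37/20) + 57/20) / (2·(5/8)) = 4/5 m/s
check:
braking lasts T_s = (4/5)/(4/5) = 1.0000 s
robot in T_r: 0.8000·0.1000 = 0.0800 m
braking distance = 0.8000²/(2·0.8000) = 0.4000 m
human closes 1.4000·1.1000 = 1.5400 m
residual clearance needed = 0.0400+0.0500+0.0050 = 0.0950 m
sum ≈ 0.0800+0.4000+1.5400+0.0950 ≈ 2.1150 m = S ✓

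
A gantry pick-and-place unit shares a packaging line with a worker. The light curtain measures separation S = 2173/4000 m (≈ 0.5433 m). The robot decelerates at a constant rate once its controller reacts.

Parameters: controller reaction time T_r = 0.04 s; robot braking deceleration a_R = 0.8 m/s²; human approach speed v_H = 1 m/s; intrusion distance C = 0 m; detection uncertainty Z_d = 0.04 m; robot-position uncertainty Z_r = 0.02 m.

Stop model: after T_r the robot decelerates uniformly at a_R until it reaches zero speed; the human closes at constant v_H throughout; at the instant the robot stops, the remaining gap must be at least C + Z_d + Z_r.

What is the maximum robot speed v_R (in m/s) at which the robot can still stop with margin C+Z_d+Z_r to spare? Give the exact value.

v_R_max = 3/10 m/s = 0.3000 m/s

quadratic (5/8)·v² + (129/100)·v + (-1773/4000) = 0
  disc = (129/100)² − 4·(5/8)·(-1773/4000) = 110889/40000 ; √disc = 333/200
  v_R = (−(129/100) + 333/200) / (2·(5/8)) = 3/10 m/s
check:
stop time T_s = (3/10)/(4/5) = 0.3750 s
reaction-phase robot travel = 0.3000·0.0400 = 0.0120 m
braking distance = 0.3000²/(2·0.8000) = 0.0563 m
human closes 1.0000·0.4150 = 0.4150 m
residual clearance needed = 0.0000+0.0400+0.0200 = 0.0600 m
sum ≈ 0.0120+0.0563+0.4150+0.0600 ≈ 0.5433 m = S ✓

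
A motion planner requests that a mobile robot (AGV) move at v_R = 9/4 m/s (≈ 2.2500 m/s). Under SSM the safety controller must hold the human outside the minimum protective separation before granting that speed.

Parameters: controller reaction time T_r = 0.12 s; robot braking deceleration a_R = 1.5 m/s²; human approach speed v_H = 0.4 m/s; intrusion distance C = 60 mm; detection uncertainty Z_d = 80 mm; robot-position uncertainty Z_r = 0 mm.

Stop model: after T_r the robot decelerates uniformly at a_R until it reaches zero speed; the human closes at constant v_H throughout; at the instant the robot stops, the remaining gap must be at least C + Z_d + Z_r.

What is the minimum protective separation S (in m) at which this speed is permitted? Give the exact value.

stop time T_s = (9/4)/(3/2) = 1.5000 s
robot covers v_R·T_r = 2.2500·0.1200 = 0.2700 m before braking
robot under decel: 2.2500²/(2·1.5000) = 1.6875 m
human over T_r+T_s: 0.4000·(0.1200+1.5000) = 0.6480 m
C+Z_d+Z_r = 0.0600+0.0800+0.0000 = 0.1400 m
S_min ≈ 0.2700+1.6875+0.6480+0.1400  ⇒  S_min = 5491/2000 m

S_min = 5491/2000 m = 2.7455 m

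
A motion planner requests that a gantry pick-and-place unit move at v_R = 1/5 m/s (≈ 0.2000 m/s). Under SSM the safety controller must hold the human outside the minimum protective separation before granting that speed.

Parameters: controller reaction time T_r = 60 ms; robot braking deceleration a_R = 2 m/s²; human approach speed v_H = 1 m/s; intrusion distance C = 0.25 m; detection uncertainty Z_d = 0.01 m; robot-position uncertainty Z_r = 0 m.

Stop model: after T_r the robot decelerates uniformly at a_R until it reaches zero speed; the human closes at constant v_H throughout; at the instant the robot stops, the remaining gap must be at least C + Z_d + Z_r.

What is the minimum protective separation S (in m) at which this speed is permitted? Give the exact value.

S_min = 221/500 m = 0.4420 m

braking lasts T_s = (1/5)/2 = 0.1000 s
robot covers v_R·T_r = 0.2000·0.0600 = 0.0120 m before braking
robot under decel: 0.2000²/(2·2.0000) = 0.0100 m
human over T_r+T_s: 1.0000·(0.0600+0.1000) = 0.1600 m
residual clearance needed = 0.2500+0.0100+0.0000 = 0.2600 m
S_min ≈ 0.0120+0.0100+0.1600+0.2600  ⇒  S_min = 221/500 m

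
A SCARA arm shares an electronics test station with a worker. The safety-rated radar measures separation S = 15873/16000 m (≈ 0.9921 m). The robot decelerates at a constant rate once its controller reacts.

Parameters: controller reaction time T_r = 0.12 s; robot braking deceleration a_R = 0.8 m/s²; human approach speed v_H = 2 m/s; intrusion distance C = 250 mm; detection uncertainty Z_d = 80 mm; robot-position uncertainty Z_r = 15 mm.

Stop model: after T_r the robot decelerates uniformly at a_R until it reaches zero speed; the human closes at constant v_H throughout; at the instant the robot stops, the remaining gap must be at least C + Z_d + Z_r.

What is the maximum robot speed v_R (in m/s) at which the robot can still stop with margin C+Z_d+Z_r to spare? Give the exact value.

v_R_max = 3/20 m/s = 0.1500 m/s

collect terms ⇒ (5/8)·v_R² + (131/50)·v_R + (-6513/16000) = 0
  disc = (131/50)² − 4·(5/8)·(-6513/16000) = 1261129/160000 ; √disc = 1123/400
  v_R = (−(131/50) + 1123/400) / (2·(5/8)) = 3/20 m/s
check:
T_s = v_R/a_R = (3/20)/(4/5) = 0.1875 s
robot in T_r: 0.1500·0.1200 = 0.0180 m
robot covers 0.1500·0.1875 − ½·0.8000·0.1875² = 0.0141 m while stopping
human closes 2.0000·0.3075 = 0.6150 m
C+Z_d+Z_r = 0.2500+0.0800+0.0150 = 0.3450 m
sum ≈ 0.0180+0.0141+0.6150+0.3450 ≈ 0.9921 m = S ✓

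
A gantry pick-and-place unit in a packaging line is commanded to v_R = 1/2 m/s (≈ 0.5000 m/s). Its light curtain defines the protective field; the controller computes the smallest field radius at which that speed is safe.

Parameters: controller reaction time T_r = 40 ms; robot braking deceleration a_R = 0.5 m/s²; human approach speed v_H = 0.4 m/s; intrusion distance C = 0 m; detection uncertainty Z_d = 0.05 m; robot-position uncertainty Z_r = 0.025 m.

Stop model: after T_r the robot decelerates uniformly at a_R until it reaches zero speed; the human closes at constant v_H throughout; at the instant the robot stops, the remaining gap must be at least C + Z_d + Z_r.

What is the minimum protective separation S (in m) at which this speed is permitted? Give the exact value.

S_min = 761/1000 m = 0.7610 m

T_s = v_R/a_R = (1/2)/(1/2) = 1.0000 s
robot covers v_R·T_r = 0.5000·0.0400 = 0.0200 m before braking
robot covers 0.5000·1.0000 − ½·0.5000·1.0000² = 0.2500 m while stopping
human over T_r+T_s: 0.4000·(0.0400+1.0000) = 0.4160 m
residual clearance needed = 0.0000+0.0500+0.0250 = 0.0750 m
S_min ≈ 0.0200+0.2500+0.4160+0.0750  ⇒  S_min = 761/1000 m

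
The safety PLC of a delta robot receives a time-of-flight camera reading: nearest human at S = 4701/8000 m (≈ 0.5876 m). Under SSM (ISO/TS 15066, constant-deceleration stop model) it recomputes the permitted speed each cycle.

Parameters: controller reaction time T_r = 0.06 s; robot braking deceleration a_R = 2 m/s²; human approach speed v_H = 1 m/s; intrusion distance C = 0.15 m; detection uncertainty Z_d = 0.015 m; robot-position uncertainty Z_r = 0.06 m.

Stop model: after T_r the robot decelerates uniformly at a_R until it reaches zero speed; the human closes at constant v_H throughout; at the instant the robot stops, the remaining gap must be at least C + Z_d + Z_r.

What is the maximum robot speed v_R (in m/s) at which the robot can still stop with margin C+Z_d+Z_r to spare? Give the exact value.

v_R_max = 9/20 m/s = 0.4500 m/s

at the boundary: (1/4)·v² + (14/25)·v + (-2421/8000) = 0
  disc = (14/25)² − 4·(1/4)·(-2421/8000) = 24649/40000 ; √disc = 157/200
  v_R = (−(14/25) + 157/200) / (2·(1/4)) = 9/20 m/s
check:
stop time T_s = (9/20)/2 = 0.2250 s
robot in T_r: 0.4500·0.0600 = 0.0270 m
braking distance = 0.4500²/(2·2.0000) = 0.0506 m
human closes 1.0000·0.2850 = 0.2850 m
margins: 0.1500+0.0150+0.0600 = 0.2250 m
sum ≈ 0.0270+0.0506+0.2850+0.2250 ≈ 0.5876 m = S ✓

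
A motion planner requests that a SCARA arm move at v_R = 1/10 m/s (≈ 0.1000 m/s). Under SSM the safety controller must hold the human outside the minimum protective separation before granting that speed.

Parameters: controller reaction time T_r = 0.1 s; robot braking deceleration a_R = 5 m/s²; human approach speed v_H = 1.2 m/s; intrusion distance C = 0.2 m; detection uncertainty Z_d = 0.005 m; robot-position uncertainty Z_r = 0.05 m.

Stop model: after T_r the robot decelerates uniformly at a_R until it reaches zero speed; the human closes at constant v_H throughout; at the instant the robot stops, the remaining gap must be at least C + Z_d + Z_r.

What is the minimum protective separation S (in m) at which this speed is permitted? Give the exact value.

T_s = v_R/a_R = (1/10)/5 = 0.0200 s
robot covers v_R·T_r = 0.1000·0.1000 = 0.0100 m before braking
robot covers 0.1000·0.0200 − ½·5.0000·0.0200² = 0.0010 m while stopping
human closes 1.2000·0.1200 = 0.1440 m
margins: 0.2000+0.0050+0.0500 = 0.2550 m
S_min ≈ 0.0100+0.0010+0.1440+0.2550  ⇒  S_min = 41/100 m

S_min = 41/100 m = 0.4100 m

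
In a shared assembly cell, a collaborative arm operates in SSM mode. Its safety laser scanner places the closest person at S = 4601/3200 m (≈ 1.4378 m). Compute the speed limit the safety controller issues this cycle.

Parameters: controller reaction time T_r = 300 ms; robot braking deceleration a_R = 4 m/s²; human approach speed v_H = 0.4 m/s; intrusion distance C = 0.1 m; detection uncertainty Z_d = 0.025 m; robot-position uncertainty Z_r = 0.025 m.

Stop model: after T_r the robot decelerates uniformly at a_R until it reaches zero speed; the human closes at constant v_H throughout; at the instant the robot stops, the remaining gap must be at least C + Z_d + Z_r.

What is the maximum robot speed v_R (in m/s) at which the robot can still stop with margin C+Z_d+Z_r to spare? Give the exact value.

v_R_max = 37/20 m/s = 1.8500 m/s

collect terms ⇒ (1/8)·v_R² + (2/5)·v_R + (-3737/3200) = 0
  disc = (2/5)² − 4·(1/8)·(-3737/3200) = 4761/6400 ; √disc = 69/80
  v_R = (−(2/5) + 69/80) / (2·(1/8)) = 37/20 m/s
check:
stop time T_s = (37/20)/4 = 0.4625 s
reaction-phase robot travel = 1.8500·0.3000 = 0.5550 m
braking distance = 1.8500²/(2·4.0000) = 0.4278 m
person approaches 0.4000·(0.3000+0.4625) = 0.3050 m
residual clearance needed = 0.1000+0.0250+0.0250 = 0.1500 m
sum ≈ 0.5550+0.4278+0.3050+0.1500 ≈ 1.4378 m = S ✓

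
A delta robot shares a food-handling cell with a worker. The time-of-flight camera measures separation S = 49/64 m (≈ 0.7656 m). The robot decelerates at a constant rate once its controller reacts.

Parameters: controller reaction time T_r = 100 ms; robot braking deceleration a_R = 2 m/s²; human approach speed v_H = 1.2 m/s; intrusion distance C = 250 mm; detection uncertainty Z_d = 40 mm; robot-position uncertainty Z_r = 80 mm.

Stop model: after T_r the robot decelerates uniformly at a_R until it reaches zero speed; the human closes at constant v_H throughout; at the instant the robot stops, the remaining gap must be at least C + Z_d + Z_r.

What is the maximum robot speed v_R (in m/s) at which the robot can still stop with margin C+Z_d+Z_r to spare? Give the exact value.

collect terms ⇒ (1/4)·v_R² + (7/10)·v_R + (-441/1600) = 0
  disc = (7/10)² − 4·(1/4)·(-441/1600) = 49/64 ; √disc = 7/8
  v_R = (−(7/10) + 7/8) / (2·(1/4)) = 7/20 m/s
check:
T_s = v_R/a_R = (7/20)/2 = 0.1750 s
robot covers v_R·T_r = 0.3500·0.1000 = 0.0350 m before braking
braking distance = 0.3500²/(2·2.0000) = 0.0306 m
human closes 1.2000·0.2750 = 0.3300 m
C+Z_d+Z_r = 0.2500+0.0400+0.0800 = 0.3700 m
sum ≈ 0.0350+0.0306+0.3300+0.3700 ≈ 0.7656 m = S ✓

v_R_max = 7/20 m/s = 0.3500 m/s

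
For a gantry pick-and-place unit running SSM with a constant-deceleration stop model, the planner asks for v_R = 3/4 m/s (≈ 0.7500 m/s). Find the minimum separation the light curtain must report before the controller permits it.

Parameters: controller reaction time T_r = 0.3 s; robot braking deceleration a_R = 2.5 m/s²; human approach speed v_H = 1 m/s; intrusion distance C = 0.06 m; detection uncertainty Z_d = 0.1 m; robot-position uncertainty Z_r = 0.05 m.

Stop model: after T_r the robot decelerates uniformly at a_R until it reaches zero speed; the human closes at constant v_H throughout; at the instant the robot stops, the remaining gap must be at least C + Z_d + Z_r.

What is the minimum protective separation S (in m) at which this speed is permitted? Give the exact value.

S_min = 459/400 m = 1.1475 m

braking lasts T_s = (3/4)/(5/2) = 0.3000 s
robot covers v_R·T_r = 0.7500·0.3000 = 0.2250 m before braking
robot under decel: 0.7500²/(2·2.5000) = 0.1125 m
human closes 1.0000·0.6000 = 0.6000 m
margins: 0.0600+0.1000+0.0500 = 0.2100 m
S_min ≈ 0.2250+0.1125+0.6000+0.2100  ⇒  S_min = 459/400 m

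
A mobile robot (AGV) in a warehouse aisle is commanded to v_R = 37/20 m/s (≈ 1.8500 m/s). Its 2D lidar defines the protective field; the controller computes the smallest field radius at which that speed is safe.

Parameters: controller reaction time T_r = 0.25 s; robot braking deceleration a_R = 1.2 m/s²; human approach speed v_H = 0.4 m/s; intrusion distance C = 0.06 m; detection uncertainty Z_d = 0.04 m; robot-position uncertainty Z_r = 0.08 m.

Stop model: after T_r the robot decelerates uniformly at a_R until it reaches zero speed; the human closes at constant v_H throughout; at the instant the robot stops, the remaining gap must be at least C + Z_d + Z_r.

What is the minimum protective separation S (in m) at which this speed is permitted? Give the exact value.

S_min = 13369/4800 m = 2.7852 m

braking lasts T_s = (37/20)/(6/5) = 1.5417 s
robot in T_r: 1.8500·0.2500 = 0.4625 m
robot covers 1.8500·1.5417 − ½·1.2000·1.5417² = 1.4260 m while stopping
person approaches 0.4000·(0.2500+1.5417) = 0.7167 m
margins: 0.0600+0.0400+0.0800 = 0.1800 m
S_min ≈ 0.4625+1.4260+0.7167+0.1800  ⇒  S_min = 13369/4800 m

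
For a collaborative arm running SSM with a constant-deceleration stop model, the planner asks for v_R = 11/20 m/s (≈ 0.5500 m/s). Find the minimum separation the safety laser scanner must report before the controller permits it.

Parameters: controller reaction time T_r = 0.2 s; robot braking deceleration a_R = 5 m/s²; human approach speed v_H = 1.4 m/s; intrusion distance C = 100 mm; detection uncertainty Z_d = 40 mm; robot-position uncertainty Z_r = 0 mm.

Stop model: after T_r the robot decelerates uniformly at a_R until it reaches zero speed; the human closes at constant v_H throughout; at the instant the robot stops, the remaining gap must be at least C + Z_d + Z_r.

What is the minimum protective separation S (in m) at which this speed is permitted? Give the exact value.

T_s = v_R/a_R = (11/20)/5 = 0.1100 s
robot in T_r: 0.5500·0.2000 = 0.1100 m
robot under decel: 0.5500²/(2·5.0000) = 0.0302 m
person approaches 1.4000·(0.2000+0.1100) = 0.4340 m
residual clearance needed = 0.1000+0.0400+0.0000 = 0.1400 m
S_min ≈ 0.1100+0.0302+0.4340+0.1400  ⇒  S_min = 2857/4000 m

S_min = 2857/4000 m = 0.7143 m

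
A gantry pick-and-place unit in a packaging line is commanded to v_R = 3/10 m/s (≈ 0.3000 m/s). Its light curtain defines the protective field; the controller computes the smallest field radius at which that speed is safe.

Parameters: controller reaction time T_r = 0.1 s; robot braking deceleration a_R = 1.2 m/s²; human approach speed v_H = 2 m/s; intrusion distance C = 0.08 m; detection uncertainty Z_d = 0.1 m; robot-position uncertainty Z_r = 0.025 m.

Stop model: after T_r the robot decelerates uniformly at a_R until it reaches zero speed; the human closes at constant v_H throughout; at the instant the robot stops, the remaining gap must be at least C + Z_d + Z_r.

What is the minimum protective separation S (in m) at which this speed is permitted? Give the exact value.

S_min = 389/400 m = 0.9725 m

stop time T_s = (3/10)/(6/5) = 0.2500 s
reaction-phase robot travel = 0.3000·0.1000 = 0.0300 m
robot covers 0.3000·0.2500 − ½·1.2000·0.2500² = 0.0375 m while stopping
human closes 2.0000·0.3500 = 0.7000 m
margins: 0.0800+0.1000+0.0250 = 0.2050 m
S_min ≈ 0.0300+0.0375+0.7000+0.2050  ⇒  S_min = 389/400 m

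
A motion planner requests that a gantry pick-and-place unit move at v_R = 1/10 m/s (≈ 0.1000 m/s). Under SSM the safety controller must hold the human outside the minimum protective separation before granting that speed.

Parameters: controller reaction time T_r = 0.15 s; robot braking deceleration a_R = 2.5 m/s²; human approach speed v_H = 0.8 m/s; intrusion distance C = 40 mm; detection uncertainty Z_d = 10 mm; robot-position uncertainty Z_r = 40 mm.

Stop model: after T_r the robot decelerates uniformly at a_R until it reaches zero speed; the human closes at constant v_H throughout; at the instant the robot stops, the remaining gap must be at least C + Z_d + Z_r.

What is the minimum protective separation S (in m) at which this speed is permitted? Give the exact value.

T_s = v_R/a_R = (1/10)/(5/2) = 0.0400 s
robot covers v_R·T_r = 0.1000·0.1500 = 0.0150 m before braking
braking distance = 0.1000²/(2·2.5000) = 0.0020 m
human over T_r+T_s: 0.8000·(0.1500+0.0400) = 0.1520 m
residual clearance needed = 0.0400+0.0100+0.0400 = 0.0900 m
S_min ≈ 0.0150+0.0020+0.1520+0.0900  ⇒  S_min = 259/1000 m

S_min = 259/1000 m = 0.2590 m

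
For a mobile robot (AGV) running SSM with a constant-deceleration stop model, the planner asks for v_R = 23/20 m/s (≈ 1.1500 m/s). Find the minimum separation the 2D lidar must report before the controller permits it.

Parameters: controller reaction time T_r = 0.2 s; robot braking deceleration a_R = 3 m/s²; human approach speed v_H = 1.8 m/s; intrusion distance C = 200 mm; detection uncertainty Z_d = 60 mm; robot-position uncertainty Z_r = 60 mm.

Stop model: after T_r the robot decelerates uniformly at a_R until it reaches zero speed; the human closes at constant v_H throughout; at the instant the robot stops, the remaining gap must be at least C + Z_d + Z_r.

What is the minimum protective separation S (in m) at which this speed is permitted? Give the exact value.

S_min = 4369/2400 m = 1.8204 m

braking lasts T_s = (23/20)/3 = 0.3833 s
reaction-phase robot travel = 1.1500·0.2000 = 0.2300 m
robot under decel: 1.1500²/(2·3.0000) = 0.2204 m
human over T_r+T_s: 1.8000·(0.2000+0.3833) = 1.0500 m
C+Z_d+Z_r = 0.2000+0.0600+0.0600 = 0.3200 m
S_min ≈ 0.2300+0.2204+1.0500+0.3200  ⇒  S_min = 4369/2400 m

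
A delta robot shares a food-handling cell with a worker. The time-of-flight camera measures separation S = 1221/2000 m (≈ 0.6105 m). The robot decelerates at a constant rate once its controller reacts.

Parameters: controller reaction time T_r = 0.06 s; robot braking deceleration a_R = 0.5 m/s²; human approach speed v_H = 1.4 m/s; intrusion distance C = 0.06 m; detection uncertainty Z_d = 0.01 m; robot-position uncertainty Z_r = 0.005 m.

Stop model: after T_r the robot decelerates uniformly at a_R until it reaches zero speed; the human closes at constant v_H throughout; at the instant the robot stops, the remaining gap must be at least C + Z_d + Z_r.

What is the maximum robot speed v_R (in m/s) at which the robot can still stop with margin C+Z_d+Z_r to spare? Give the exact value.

v_R_max = 3/20 m/s = 0.1500 m/s

collect terms ⇒ (1)·v_R² + (143/50)·v_R + (-903/2000) = 0
  disc = (143/50)² − 4·(1)·(-903/2000) = 6241/625 ; √disc = 79/25
  v_R = (−(143/50) + 79/25) / (2·(1)) = 3/20 m/s
check:
braking lasts T_s = (3/20)/(1/2) = 0.3000 s
robot in T_r: 0.1500·0.0600 = 0.0090 m
braking distance = 0.1500²/(2·0.5000) = 0.0225 m
human over T_r+T_s: 1.4000·(0.0600+0.3000) = 0.5040 m
margins: 0.0600+0.0100+0.0050 = 0.0750 m
sum ≈ 0.0090+0.0225+0.5040+0.0750 ≈ 0.6105 m = S ✓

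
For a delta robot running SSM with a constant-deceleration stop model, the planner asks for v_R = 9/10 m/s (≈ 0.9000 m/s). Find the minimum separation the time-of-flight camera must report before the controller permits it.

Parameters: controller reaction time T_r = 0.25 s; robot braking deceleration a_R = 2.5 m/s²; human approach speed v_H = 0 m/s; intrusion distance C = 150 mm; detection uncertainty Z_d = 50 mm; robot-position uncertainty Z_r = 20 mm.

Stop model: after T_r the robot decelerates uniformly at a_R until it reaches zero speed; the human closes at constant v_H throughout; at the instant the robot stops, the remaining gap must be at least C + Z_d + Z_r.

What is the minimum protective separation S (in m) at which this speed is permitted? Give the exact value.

S_min = 607/1000 m = 0.6070 m

T_s = v_R/a_R = (9/10)/(5/2) = 0.3600 s
reaction-phase robot travel = 0.9000·0.2500 = 0.2250 m
robot covers 0.9000·0.3600 − ½·2.5000·0.3600² = 0.1620 m while stopping
human closes 0.0000·0.6100 = 0.0000 m
margins: 0.1500+0.0500+0.0200 = 0.2200 m
S_min ≈ 0.2250+0.1620+0.0000+0.2200  ⇒  S_min = 607/1000 m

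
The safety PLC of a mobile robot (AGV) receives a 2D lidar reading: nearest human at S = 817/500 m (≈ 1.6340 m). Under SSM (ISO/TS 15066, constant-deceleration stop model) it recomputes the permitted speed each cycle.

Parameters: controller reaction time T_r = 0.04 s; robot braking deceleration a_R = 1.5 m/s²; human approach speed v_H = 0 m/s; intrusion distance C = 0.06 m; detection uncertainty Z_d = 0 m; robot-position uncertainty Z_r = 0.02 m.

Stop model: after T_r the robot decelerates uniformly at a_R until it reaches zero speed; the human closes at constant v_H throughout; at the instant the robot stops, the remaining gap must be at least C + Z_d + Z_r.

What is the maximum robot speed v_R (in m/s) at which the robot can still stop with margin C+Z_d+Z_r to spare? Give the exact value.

collect terms ⇒ (1/3)·v_R² + (1/25)·v_R + (-777/500) = 0
  disc = (1/25)² − 4·(1/3)·(-777/500) = 1296/625 ; √disc = 36/25
  v_R = (−(1/25) + 36/25) / (2·(1/3)) = 21/10 m/s
check:
T_s = v_R/a_R = (21/10)/(3/2) = 1.4000 s
robot covers v_R·T_r = 2.1000·0.0400 = 0.0840 m before braking
robot under decel: 2.1000²/(2·1.5000) = 1.4700 m
human closes 0.0000·1.4400 = 0.0000 m
residual clearance needed = 0.0600+0.0000+0.0200 = 0.0800 m
sum ≈ 0.0840+1.4700+0.0000+0.0800 ≈ 1.6340 m = S ✓

v_R_max = 21/10 m/s = 2.1000 m/s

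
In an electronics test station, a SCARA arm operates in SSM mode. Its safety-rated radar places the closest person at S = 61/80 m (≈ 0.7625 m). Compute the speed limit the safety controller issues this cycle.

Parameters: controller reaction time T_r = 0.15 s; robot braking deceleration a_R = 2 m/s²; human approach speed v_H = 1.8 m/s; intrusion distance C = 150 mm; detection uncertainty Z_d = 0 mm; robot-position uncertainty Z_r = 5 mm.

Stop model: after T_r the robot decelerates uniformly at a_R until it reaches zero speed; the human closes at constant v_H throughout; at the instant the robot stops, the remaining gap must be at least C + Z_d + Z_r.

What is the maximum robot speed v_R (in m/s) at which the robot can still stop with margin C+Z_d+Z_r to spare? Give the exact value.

v_R_max = 3/10 m/s = 0.3000 m/s

quadratic (1/4)·v² + (21/20)·v + (-27/80) = 0
  disc = (21/20)² − 4·(1/4)·(-27/80) = 36/25 ; √disc = 6/5
  v_R = (−(21/20) + 6/5) / (2·(1/4)) = 3/10 m/s
check:
braking lasts T_s = (3/10)/2 = 0.1500 s
reaction-phase robot travel = 0.3000·0.1500 = 0.0450 m
robot under decel: 0.3000²/(2·2.0000) = 0.0225 m
human closes 1.8000·0.3000 = 0.5400 m
margins: 0.1500+0.0000+0.0050 = 0.1550 m
sum ≈ 0.0450+0.0225+0.5400+0.1550 ≈ 0.7625 m = S ✓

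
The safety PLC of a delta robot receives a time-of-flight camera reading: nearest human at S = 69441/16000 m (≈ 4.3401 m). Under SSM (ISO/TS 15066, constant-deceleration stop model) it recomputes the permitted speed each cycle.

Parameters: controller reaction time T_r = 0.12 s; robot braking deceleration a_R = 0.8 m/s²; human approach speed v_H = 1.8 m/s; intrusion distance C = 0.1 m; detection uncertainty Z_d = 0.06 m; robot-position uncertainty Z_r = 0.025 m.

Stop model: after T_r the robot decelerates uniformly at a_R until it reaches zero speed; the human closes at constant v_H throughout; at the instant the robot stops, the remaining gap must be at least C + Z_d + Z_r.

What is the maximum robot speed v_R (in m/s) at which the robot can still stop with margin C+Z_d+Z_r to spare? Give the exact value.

v_R_max = 5/4 m/s = 1.2500 m/s

at the boundary: (5/8)·v² + (237/100)·v + (-2521/640) = 0
  disc = (237/100)² − 4·(5/8)·(-2521/640) = 2474329/160000 ; √disc = 1573/400
  v_R = (−(237/100) + 1573/400) / (2·(5/8)) = 5/4 m/s
check:
stop time T_s = (5/4)/(4/5) = 1.5625 s
robot in T_r: 1.2500·0.1200 = 0.1500 m
braking distance = 1.2500²/(2·0.8000) = 0.9766 m
person approaches 1.8000·(0.1200+1.5625) = 3.0285 m
C+Z_d+Z_r = 0.1000+0.0600+0.0250 = 0.1850 m
sum ≈ 0.1500+0.9766+3.0285+0.1850 ≈ 4.3401 m = S ✓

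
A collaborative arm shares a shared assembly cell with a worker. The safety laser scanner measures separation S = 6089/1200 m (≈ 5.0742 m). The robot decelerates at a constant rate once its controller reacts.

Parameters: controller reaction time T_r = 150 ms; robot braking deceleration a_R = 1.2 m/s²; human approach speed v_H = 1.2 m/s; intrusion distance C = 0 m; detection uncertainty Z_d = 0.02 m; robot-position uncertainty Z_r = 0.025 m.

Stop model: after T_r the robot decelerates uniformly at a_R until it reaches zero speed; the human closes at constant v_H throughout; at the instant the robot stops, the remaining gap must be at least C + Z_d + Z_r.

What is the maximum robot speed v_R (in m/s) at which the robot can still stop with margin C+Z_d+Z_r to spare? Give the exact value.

v_R_max = 23/10 m/s = 2.3000 m/s

at the boundary: (5/12)·v² + (23/20)·v + (-5819/1200) = 0
  disc = (23/20)² − 4·(5/12)·(-5819/1200) = 2116/225 ; √disc = 46/15
  v_R = (−(23/20) + 46/15) / (2·(5/12)) = 23/10 m/s
check:
T_s = v_R/a_R = (23/10)/(6/5) = 1.9167 s
robot in T_r: 2.3000·0.1500 = 0.3450 m
robot under decel: 2.3000²/(2·1.2000) = 2.2042 m
person approaches 1.2000·(0.1500+1.9167) = 2.4800 m
margins: 0.0000+0.0200+0.0250 = 0.0450 m
sum ≈ 0.3450+2.2042+2.4800+0.0450 ≈ 5.0742 m = S ✓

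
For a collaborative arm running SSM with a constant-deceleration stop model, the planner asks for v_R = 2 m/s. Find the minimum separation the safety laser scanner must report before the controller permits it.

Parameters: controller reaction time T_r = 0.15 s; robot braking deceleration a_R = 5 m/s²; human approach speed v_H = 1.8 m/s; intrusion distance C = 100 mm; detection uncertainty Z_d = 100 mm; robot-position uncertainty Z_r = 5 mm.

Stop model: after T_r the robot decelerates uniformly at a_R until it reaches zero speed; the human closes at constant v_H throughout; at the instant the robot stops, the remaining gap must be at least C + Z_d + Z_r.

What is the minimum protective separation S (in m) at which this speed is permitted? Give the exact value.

S_min = 379/200 m = 1.8950 m

T_s = v_R/a_R = 2/5 = 0.4000 s
robot covers v_R·T_r = 2.0000·0.1500 = 0.3000 m before braking
robot under decel: 2.0000²/(2·5.0000) = 0.4000 m
person approaches 1.8000·(0.1500+0.4000) = 0.9900 m
margins: 0.1000+0.1000+0.0050 = 0.2050 m
S_min ≈ 0.3000+0.4000+0.9900+0.2050  ⇒  S_min = 379/200 m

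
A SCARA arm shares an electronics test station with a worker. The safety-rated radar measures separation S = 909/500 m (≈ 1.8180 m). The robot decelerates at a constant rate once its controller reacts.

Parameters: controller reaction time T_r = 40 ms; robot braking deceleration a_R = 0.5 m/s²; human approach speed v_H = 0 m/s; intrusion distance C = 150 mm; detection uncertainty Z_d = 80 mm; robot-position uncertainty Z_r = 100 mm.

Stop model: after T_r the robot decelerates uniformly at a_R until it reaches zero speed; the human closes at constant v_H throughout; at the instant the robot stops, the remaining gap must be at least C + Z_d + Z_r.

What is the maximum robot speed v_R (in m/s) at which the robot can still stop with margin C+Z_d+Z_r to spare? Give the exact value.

v_R_max = 6/5 m/s = 1.2000 m/s

collect terms ⇒ (1)·v_R² + (1/25)·v_R + (-186/125) = 0
  disc = (1/25)² − 4·(1)·(-186/125) = 3721/625 ; √disc = 61/25
  v_R = (−(1/25) + 61/25) / (2·(1)) = 6/5 m/s
check:
T_s = v_R/a_R = (6/5)/(1/2) = 2.4000 s
robot in T_r: 1.2000·0.0400 = 0.0480 m
braking distance = 1.2000²/(2·0.5000) = 1.4400 m
human over T_r+T_s: 0.0000·(0.0400+2.4000) = 0.0000 m
residual clearance needed = 0.1500+0.0800+0.1000 = 0.3300 m
sum ≈ 0.0480+1.4400+0.0000+0.3300 ≈ 1.8180 m = S ✓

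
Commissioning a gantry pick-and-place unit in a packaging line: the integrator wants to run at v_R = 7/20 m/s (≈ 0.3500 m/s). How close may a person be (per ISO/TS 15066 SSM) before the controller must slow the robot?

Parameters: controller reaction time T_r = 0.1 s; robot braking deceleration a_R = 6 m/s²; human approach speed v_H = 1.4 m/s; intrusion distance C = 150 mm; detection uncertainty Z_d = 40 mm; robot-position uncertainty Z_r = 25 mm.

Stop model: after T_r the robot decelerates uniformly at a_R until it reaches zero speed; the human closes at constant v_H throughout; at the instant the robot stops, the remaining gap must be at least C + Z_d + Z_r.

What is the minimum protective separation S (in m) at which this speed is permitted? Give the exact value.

S_min = 771/1600 m = 0.4819 m

T_s = v_R/a_R = (7/20)/6 = 0.0583 s
reaction-phase robot travel = 0.3500·0.1000 = 0.0350 m
braking distance = 0.3500²/(2·6.0000) = 0.0102 m
human closes 1.4000·0.1583 = 0.2217 m
margins: 0.1500+0.0400+0.0250 = 0.2150 m
S_min ≈ 0.0350+0.0102+0.2217+0.2150  ⇒  S_min = 771/1600 m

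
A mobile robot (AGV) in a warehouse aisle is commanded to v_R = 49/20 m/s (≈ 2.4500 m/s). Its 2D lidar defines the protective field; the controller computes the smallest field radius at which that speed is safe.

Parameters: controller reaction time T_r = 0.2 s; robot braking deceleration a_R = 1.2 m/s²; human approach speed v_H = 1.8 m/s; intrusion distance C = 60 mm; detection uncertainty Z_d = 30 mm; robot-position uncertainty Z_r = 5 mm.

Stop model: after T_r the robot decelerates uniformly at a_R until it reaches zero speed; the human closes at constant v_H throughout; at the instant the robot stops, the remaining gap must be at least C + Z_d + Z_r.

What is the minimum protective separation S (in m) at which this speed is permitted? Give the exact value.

stop time T_s = (49/20)/(6/5) = 2.0417 s
robot in T_r: 2.4500·0.2000 = 0.4900 m
robot under decel: 2.4500²/(2·1.2000) = 2.5010 m
human over T_r+T_s: 1.8000·(0.2000+2.0417) = 4.0350 m
residual clearance needed = 0.0600+0.0300+0.0050 = 0.0950 m
S_min ≈ 0.4900+2.5010+4.0350+0.0950  ⇒  S_min = 34181/4800 m

S_min = 34181/4800 m = 7.1210 m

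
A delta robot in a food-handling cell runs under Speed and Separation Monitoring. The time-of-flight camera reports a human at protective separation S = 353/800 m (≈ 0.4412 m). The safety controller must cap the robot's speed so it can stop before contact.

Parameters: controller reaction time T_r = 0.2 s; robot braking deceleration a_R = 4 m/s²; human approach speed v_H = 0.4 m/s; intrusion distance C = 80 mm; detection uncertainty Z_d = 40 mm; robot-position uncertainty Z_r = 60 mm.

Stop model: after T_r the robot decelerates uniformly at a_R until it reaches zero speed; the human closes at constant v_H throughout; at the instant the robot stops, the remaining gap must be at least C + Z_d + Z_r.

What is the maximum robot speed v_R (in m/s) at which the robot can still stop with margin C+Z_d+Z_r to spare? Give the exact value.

v_R_max = 1/2 m/s = 0.5000 m/s

at the boundary: (1/8)·v² + (3/10)·v + (-29/160) = 0
  disc = (3/10)² − 4·(1/8)·(-29/160) = 289/1600 ; √disc = 17/40
  v_R = (−(3/10) + 17/40) / (2·(1/8)) = 1/2 m/s
check:
T_s = v_R/a_R = (1/2)/4 = 0.1250 s
robot covers v_R·T_r = 0.5000·0.2000 = 0.1000 m before braking
robot under decel: 0.5000²/(2·4.0000) = 0.0312 m
human closes 0.4000·0.3250 = 0.1300 m
C+Z_d+Z_r = 0.0800+0.0400+0.0600 = 0.1800 m
sum ≈ 0.1000+0.0312+0.1300+0.1800 ≈ 0.4412 m = S ✓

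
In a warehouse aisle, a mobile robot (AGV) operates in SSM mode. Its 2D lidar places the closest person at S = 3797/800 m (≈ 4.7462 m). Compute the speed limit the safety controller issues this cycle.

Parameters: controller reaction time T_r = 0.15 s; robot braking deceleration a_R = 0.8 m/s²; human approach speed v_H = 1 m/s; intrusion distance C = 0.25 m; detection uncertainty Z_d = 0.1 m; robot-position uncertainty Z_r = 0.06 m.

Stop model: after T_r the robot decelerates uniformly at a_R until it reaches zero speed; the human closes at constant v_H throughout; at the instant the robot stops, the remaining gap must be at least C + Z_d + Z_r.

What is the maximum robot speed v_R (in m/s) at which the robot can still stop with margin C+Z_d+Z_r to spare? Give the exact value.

v_R_max = 17/10 m/s = 1.7000 m/s

at the boundary: (5/8)·v² + (7/5)·v + (-3349/800) = 0
  disc = (7/5)² − 4·(5/8)·(-3349/800) = 19881/1600 ; √disc = 141/40
  v_R = (−(7/5) + 141/40) / (2·(5/8)) = 17/10 m/s
check:
stop time T_s = (17/10)/(4/5) = 2.1250 s
reaction-phase robot travel = 1.7000·0.1500 = 0.2550 m
braking distance = 1.7000²/(2·0.8000) = 1.8062 m
human closes 1.0000·2.2750 = 2.2750 m
residual clearance needed = 0.2500+0.1000+0.0600 = 0.4100 m
sum ≈ 0.2550+1.8062+2.2750+0.4100 ≈ 4.7462 m = S ✓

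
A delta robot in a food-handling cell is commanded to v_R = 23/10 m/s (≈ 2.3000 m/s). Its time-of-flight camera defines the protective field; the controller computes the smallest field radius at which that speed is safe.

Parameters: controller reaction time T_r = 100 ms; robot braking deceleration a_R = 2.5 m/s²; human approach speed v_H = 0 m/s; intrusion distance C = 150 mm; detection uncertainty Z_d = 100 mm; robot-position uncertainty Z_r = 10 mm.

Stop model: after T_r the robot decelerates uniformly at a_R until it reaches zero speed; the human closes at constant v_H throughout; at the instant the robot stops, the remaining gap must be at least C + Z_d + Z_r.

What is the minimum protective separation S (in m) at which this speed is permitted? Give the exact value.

braking lasts T_s = (23/10)/(5/2) = 0.9200 s
robot covers v_R·T_r = 2.3000·0.1000 = 0.2300 m before braking
braking distance = 2.3000²/(2·2.5000) = 1.0580 m
human over T_r+T_s: 0.0000·(0.1000+0.9200) = 0.0000 m
margins: 0.1500+0.1000+0.0100 = 0.2600 m
S_min ≈ 0.2300+1.0580+0.0000+0.2600  ⇒  S_min = 387/250 m

S_min = 387/250 m = 1.5480 m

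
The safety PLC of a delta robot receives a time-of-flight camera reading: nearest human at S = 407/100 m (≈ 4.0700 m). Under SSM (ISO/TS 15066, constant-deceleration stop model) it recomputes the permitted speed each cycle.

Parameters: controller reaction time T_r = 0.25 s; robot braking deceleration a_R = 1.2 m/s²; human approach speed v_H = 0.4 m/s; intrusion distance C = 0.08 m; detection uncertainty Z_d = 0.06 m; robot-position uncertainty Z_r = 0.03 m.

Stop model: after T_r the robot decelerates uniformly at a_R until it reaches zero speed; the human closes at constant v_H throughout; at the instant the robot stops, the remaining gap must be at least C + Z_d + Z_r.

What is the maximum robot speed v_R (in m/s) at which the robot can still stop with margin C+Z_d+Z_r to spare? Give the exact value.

collect terms ⇒ (5/12)·v_R² + (7/12)·v_R + (-19/5) = 0
  disc = (7/12)² − 4·(5/12)·(-19/5) = 961/144 ; √disc = 31/12
  v_R = (−(7/12) + 31/12) / (2·(5/12)) = 12/5 m/s
check:
T_s = v_R/a_R = (12/5)/(6/5) = 2.0000 s
robot covers v_R·T_r = 2.4000·0.2500 = 0.6000 m before braking
robot covers 2.4000·2.0000 − ½·1.2000·2.0000² = 2.4000 m while stopping
person approaches 0.4000·(0.2500+2.0000) = 0.9000 m
C+Z_d+Z_r = 0.0800+0.0600+0.0300 = 0.1700 m
sum ≈ 0.6000+2.4000+0.9000+0.1700 ≈ 4.0700 m = S ✓

v_R_max = 12/5 m/s = 2.4000 m/s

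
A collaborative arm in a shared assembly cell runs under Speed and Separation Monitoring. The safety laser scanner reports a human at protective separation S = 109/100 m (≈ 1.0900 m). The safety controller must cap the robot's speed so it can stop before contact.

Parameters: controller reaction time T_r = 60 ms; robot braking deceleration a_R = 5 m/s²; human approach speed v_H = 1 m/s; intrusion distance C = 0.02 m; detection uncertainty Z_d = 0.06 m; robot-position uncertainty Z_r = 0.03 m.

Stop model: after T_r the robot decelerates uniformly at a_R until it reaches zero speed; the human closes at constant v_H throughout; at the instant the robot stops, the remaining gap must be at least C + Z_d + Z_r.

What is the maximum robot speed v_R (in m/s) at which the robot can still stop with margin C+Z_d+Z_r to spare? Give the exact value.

v_R_max = 2 m/s = 2.0000 m/s

collect terms ⇒ (1/10)·v_R² + (13/50)·v_R + (-23/25) = 0
  disc = (13/50)² − 4·(1/10)·(-23/25) = 1089/2500 ; √disc = 33/50
  v_R = (−(13/50) + 33/50) / (2·(1/10)) = 2 m/s
check:
T_s = v_R/a_R = 2/5 = 0.4000 s
robot in T_r: 2.0000·0.0600 = 0.1200 m
braking distance = 2.0000²/(2·5.0000) = 0.4000 m
person approaches 1.0000·(0.0600+0.4000) = 0.4600 m
margins: 0.0200+0.0600+0.0300 = 0.1100 m
sum ≈ 0.1200+0.4000+0.4600+0.1100 ≈ 1.0900 m = S ✓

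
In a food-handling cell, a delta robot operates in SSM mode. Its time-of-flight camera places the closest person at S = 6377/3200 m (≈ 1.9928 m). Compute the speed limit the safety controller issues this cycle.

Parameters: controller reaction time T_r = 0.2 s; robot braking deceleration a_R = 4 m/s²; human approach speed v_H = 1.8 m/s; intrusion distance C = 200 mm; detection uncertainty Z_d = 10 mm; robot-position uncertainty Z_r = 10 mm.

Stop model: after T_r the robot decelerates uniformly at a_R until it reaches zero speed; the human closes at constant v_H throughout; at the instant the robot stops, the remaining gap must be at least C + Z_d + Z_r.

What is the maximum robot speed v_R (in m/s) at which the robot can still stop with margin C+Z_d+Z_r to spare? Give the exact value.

v_R_max = 33/20 m/s = 1.6500 m/s

at the boundary: (1/8)·v² + (13/20)·v + (-4521/3200) = 0
  disc = (13/20)² − 4·(1/8)·(-4521/3200) = 289/256 ; √disc = 17/16
  v_R = (−(13/20) + 17/16) / (2·(1/8)) = 33/20 m/s
check:
braking lasts T_s = (33/20)/4 = 0.4125 s
robot covers v_R·T_r = 1.6500·0.2000 = 0.3300 m before braking
robot under decel: 1.6500²/(2·4.0000) = 0.3403 m
person approaches 1.8000·(0.2000+0.4125) = 1.1025 m
C+Z_d+Z_r = 0.2000+0.0100+0.0100 = 0.2200 m
sum ≈ 0.3300+0.3403+1.1025+0.2200 ≈ 1.9928 m = S ✓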